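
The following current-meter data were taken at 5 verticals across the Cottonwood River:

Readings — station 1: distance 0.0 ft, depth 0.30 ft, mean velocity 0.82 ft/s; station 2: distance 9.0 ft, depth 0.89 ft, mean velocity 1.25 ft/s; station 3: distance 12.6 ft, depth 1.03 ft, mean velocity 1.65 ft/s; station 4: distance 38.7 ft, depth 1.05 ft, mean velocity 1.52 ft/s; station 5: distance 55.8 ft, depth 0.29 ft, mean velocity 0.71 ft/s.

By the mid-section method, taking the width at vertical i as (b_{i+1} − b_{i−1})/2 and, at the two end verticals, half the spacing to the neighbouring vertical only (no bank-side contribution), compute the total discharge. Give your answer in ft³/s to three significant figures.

69.6 ft³/s

w_1 = (9.0 − 0.0)/2 = 4.5 ft; q_1 = 0.82 × 0.30 × 4.5 = 1.107 ft³/s
w_2 = (12.6 − 0.0)/2 = 6.3 ft; q_2 = 1.25 × 0.89 × 6.3 = 7.009 ft³/s
w_3 = (38.7 − 9.0)/2 = 14.85 ft; q_3 = 1.65 × 1.03 × 14.85 = 25.24 ft³/s
w_4 = (55.8 − 12.6)/2 = 21.6 ft; q_4 = 1.52 × 1.05 × 21.6 = 34.47 ft³/s
w_5 = (55.8 − 38.7)/2 = 8.55 ft; q_5 = 0.71 × 0.29 × 8.55 = 1.760 ft³/s
Q = Σ qᵢ = 69.59 ft³/s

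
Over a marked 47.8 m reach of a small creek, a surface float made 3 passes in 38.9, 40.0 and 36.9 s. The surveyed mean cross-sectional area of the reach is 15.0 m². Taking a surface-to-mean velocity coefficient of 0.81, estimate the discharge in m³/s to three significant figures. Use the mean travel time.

15.0 m³/s

t̄ = (38.9 + 40.0 + 36.9) / 3 = 38.6 s
v_surface = L / t̄ = 47.8 / 38.6 = 1.238 m/s
v_mean = 0.81 × 1.238 = 1.003 m/s
Q = A × v_mean = 15.0 × 1.003 = 15.05 m³/s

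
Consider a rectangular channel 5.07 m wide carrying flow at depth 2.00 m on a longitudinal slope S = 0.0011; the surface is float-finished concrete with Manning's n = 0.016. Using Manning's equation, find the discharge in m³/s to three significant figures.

A = b·y = 5.07 × 2.00 = 10.14 m²
P = b + 2y = 5.07 + 2×2.00 = 9.070 m
R = A/P = 10.14/9.070 = 1.118 m
Q = (1/n)·A·R^(2/3)·S^(1/2) = (1/0.016) × 10.14 × 1.118^(2/3) × 0.0011^(1/2) = 22.64 m³/s

22.6 m³/s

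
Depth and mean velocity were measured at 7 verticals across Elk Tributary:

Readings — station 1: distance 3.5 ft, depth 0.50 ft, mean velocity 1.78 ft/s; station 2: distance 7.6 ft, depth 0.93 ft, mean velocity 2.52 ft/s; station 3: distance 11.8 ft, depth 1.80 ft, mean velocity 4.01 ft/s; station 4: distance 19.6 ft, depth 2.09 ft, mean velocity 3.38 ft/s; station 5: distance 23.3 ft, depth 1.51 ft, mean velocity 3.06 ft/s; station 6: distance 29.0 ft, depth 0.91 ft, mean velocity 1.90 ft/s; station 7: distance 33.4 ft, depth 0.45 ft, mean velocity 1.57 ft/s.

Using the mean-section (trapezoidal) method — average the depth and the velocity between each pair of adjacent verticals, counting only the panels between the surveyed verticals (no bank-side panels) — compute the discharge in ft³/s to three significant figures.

Panel 1-2: Δb = 4.1 ft, d̄ = (0.50+0.93)/2 = 0.715, v̄ = (1.78+2.52)/2 = 2.15 → q = 4.1×0.715×2.15 = 6.303 ft³/s
Panel 2-3: Δb = 4.2 ft, d̄ = (0.93+1.80)/2 = 1.365, v̄ = (2.52+4.01)/2 = 3.265 → q = 4.2×1.365×3.265 = 18.72 ft³/s
Panel 3-4: Δb = 7.8 ft, d̄ = (1.80+2.09)/2 = 1.945, v̄ = (4.01+3.38)/2 = 3.695 → q = 7.8×1.945×3.695 = 56.06 ft³/s
Panel 4-5: Δb = 3.7 ft, d̄ = (2.09+1.51)/2 = 1.8, v̄ = (3.38+3.06)/2 = 3.22 → q = 3.7×1.8×3.22 = 21.45 ft³/s
Panel 5-6: Δb = 5.7 ft, d̄ = (1.51+0.91)/2 = 1.21, v̄ = (3.06+1.90)/2 = 2.48 → q = 5.7×1.21×2.48 = 17.10 ft³/s
Panel 6-7: Δb = 4.4 ft, d̄ = (0.91+0.45)/2 = 0.68, v̄ = (1.90+1.57)/2 = 1.735 → q = 4.4×0.68×1.735 = 5.191 ft³/s
Q = Σ q = 124.8 ft³/s

125 ft³/s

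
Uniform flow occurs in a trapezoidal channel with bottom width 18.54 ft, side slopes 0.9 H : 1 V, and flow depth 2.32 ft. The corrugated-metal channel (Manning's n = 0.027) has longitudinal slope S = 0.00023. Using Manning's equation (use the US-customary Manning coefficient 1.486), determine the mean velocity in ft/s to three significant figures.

1.29 ft/s

A = (b + z·y)·y = (18.54 + 0.9×2.32)×2.32 = 47.86 ft²
P = b + 2y√(1+z²) = 18.54 + 2×2.32×√(1+0.9²) = 24.78 ft
R = A/P = 47.86/24.78 = 1.931 ft
Q = (1.486/n)·A·R^(2/3)·S^(1/2) = (1.486/0.027) × 47.86 × 1.931^(2/3) × 0.00023^(1/2) = 61.94 ft³/s
V = Q/A = 61.94/47.86 = 1.294 ft/s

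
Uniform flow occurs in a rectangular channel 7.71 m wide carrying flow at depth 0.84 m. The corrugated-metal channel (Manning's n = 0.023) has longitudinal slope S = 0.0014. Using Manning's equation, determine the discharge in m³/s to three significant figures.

8.22 m³/s

A = b·y = 7.71 × 0.84 = 6.476 m²
P = b + 2y = 7.71 + 2×0.84 = 9.390 m
R = A/P = 6.476/9.390 = 0.6897 m
Q = (1/n)·A·R^(2/3)·S^(1/2) = (1/0.023) × 6.476 × 0.6897^(2/3) × 0.0014^(1/2) = 8.225 m³/s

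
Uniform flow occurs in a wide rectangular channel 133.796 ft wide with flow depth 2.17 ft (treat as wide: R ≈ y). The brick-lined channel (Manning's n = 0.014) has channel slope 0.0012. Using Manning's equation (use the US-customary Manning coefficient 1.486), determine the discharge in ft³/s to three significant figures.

1790 ft³/s

A = b·y = 133.796 × 2.17 = 290.3 ft²
Wide channel: R ≈ y = 2.17 ft
Q = (1.486/n)·A·R^(2/3)·S^(1/2) = (1.486/0.014) × 290.3 × 2.170^(2/3) × 0.0012^(1/2) = 1789 ft³/s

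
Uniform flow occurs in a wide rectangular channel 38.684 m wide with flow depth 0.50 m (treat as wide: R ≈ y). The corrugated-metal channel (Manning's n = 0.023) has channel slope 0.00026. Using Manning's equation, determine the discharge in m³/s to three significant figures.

8.54 m³/s

A = b·y = 38.684 × 0.50 = 19.34 m²
Wide channel: R ≈ y = 0.50 m
Q = (1/n)·A·R^(2/3)·S^(1/2) = (1/0.023) × 19.34 × 0.5000^(2/3) × 0.00026^(1/2) = 8.542 m³/s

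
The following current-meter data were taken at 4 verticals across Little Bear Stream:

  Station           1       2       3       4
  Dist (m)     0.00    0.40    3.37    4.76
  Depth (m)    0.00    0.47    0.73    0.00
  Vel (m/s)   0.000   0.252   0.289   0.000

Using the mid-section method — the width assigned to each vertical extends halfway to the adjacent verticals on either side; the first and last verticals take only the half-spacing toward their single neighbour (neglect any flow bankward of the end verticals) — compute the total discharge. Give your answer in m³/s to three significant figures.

w_2 = (3.37 − 0.00)/2 = 1.685 m; q_2 = 0.252 × 0.47 × 1.685 = 0.1996 m³/s
w_3 = (4.76 − 0.40)/2 = 2.18 m; q_3 = 0.289 × 0.73 × 2.18 = 0.4599 m³/s
Stations 1, 4 contribute zero (depth or velocity is 0).
Q = Σ qᵢ = 0.6595 m³/s

0.659 m³/s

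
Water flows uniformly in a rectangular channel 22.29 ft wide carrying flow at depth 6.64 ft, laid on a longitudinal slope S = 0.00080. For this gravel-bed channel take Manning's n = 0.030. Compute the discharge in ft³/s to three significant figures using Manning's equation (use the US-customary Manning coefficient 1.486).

536 ft³/s

A = b·y = 22.29 × 6.64 = 148.0 ft²
P = b + 2y = 22.29 + 2×6.64 = 35.57 ft
R = A/P = 148.0/35.57 = 4.161 ft
Q = (1.486/n)·A·R^(2/3)·S^(1/2) = (1.486/0.030) × 148.0 × 4.161^(2/3) × 0.00080^(1/2) = 536.4 ft³/s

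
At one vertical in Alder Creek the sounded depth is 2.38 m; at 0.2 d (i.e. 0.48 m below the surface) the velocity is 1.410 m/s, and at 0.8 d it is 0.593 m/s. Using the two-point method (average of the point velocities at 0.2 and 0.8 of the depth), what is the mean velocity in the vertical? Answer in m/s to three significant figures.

1.00 m/s

v̄ = (1.410 + 0.593) / 2 = 1.002 m/s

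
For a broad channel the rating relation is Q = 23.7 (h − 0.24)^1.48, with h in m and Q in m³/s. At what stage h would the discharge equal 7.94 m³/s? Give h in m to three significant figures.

h − h₀ = (Q/C)^(1/b) = (7.94/23.7)^(1/1.48) = 0.4776 m
h = 0.24 + 0.4776 = 0.7176 m

0.718 m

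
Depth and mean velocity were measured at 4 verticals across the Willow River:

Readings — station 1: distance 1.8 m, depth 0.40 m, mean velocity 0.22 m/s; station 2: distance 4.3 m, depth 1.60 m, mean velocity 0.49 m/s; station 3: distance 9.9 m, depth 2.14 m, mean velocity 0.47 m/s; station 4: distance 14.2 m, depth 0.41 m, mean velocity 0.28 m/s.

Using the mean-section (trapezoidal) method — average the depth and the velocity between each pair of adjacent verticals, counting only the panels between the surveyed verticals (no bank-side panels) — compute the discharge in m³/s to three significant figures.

Panel 1-2: Δb = 2.5 m, d̄ = (0.40+1.60)/2 = 1, v̄ = (0.22+0.49)/2 = 0.355 → q = 2.5×1×0.355 = 0.8875 m³/s
Panel 2-3: Δb = 5.6 m, d̄ = (1.60+2.14)/2 = 1.87, v̄ = (0.49+0.47)/2 = 0.48 → q = 5.6×1.87×0.48 = 5.027 m³/s
Panel 3-4: Δb = 4.3 m, d̄ = (2.14+0.41)/2 = 1.275, v̄ = (0.47+0.28)/2 = 0.375 → q = 4.3×1.275×0.375 = 2.056 m³/s
Q = Σ q = 7.970 m³/s

7.97 m³/s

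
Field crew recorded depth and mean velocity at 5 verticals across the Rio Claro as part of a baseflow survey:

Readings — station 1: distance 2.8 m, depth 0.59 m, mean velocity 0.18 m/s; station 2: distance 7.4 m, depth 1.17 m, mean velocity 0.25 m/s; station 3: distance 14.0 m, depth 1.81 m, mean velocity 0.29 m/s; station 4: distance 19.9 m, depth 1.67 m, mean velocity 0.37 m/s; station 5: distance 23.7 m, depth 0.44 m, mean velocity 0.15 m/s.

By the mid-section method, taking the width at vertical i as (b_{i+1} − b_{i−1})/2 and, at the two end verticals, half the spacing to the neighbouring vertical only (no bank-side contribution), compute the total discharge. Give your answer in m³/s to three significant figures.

w_1 = (7.4 − 2.8)/2 = 2.3 m; q_1 = 0.18 × 0.59 × 2.3 = 0.2443 m³/s
w_2 = (14.0 − 2.8)/2 = 5.6 m; q_2 = 0.25 × 1.17 × 5.6 = 1.638 m³/s
w_3 = (19.9 − 7.4)/2 = 6.25 m; q_3 = 0.29 × 1.81 × 6.25 = 3.281 m³/s
w_4 = (23.7 − 14.0)/2 = 4.85 m; q_4 = 0.37 × 1.67 × 4.85 = 2.997 m³/s
w_5 = (23.7 − 19.9)/2 = 1.9 m; q_5 = 0.15 × 0.44 × 1.9 = 0.1254 m³/s
Q = Σ qᵢ = 8.285 m³/s

8.29 m³/s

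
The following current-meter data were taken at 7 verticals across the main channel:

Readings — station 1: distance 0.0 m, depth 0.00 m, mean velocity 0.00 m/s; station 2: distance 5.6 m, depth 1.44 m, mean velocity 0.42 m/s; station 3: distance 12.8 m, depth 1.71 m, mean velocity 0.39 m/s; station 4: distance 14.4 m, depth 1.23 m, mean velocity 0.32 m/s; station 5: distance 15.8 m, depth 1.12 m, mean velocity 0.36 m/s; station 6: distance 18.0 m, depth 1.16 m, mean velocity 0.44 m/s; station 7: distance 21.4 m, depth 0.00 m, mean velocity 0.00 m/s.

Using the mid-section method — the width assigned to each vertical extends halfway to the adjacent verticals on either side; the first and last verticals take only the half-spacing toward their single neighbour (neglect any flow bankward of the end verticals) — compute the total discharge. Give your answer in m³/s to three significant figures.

w_2 = (12.8 − 0.0)/2 = 6.4 m; q_2 = 0.42 × 1.44 × 6.4 = 3.871 m³/s
w_3 = (14.4 − 5.6)/2 = 4.4 m; q_3 = 0.39 × 1.71 × 4.4 = 2.934 m³/s
w_4 = (15.8 − 12.8)/2 = 1.5 m; q_4 = 0.32 × 1.23 × 1.5 = 0.5904 m³/s
w_5 = (18.0 − 14.4)/2 = 1.8 m; q_5 = 0.36 × 1.12 × 1.8 = 0.7258 m³/s
w_6 = (21.4 − 15.8)/2 = 2.8 m; q_6 = 0.44 × 1.16 × 2.8 = 1.429 m³/s
Stations 1, 7 contribute zero (depth or velocity is 0).
Q = Σ qᵢ = 9.550 m³/s

9.55 m³/s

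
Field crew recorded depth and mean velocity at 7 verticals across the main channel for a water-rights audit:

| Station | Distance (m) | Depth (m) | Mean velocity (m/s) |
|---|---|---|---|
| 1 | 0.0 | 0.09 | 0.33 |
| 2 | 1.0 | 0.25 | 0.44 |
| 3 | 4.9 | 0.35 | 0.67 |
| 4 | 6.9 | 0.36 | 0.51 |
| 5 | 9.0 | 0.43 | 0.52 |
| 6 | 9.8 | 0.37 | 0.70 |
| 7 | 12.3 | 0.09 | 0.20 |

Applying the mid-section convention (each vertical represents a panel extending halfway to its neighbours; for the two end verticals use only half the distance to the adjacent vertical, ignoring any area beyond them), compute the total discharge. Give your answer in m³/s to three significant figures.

2.13 m³/s

w_1 = (1.0 − 0.0)/2 = 0.5 m; q_1 = 0.33 × 0.09 × 0.5 = 0.01485 m³/s
w_2 = (4.9 − 0.0)/2 = 2.45 m; q_2 = 0.44 × 0.25 × 2.45 = 0.2695 m³/s
w_3 = (6.9 − 1.0)/2 = 2.95 m; q_3 = 0.67 × 0.35 × 2.95 = 0.6918 m³/s
w_4 = (9.0 − 4.9)/2 = 2.05 m; q_4 = 0.51 × 0.36 × 2.05 = 0.3764 m³/s
w_5 = (9.8 − 6.9)/2 = 1.45 m; q_5 = 0.52 × 0.43 × 1.45 = 0.3242 m³/s
w_6 = (12.3 − 9.0)/2 = 1.65 m; q_6 = 0.70 × 0.37 × 1.65 = 0.4274 m³/s
w_7 = (12.3 − 9.8)/2 = 1.25 m; q_7 = 0.20 × 0.09 × 1.25 = 0.02250 m³/s
Q = Σ qᵢ = 2.127 m³/s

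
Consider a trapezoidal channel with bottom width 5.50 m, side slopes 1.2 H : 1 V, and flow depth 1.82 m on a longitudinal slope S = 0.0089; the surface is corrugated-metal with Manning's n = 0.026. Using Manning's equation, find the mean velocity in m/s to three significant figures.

4.21 m/s

A = (b + z·y)·y = (5.50 + 1.2×1.82)×1.82 = 13.98 m²
P = b + 2y√(1+z²) = 5.50 + 2×1.82×√(1+1.2²) = 11.19 m
R = A/P = 13.98/11.19 = 1.250 m
Q = (1/n)·A·R^(2/3)·S^(1/2) = (1/0.026) × 13.98 × 1.250^(2/3) × 0.0089^(1/2) = 58.89 m³/s
V = Q/A = 58.89/13.98 = 4.211 m/s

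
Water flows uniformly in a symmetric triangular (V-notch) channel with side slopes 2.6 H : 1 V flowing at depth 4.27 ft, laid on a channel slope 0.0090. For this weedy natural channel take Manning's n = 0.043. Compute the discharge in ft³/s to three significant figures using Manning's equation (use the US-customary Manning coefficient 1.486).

246 ft³/s

A = z·y² = 2.6×4.27² = 47.41 ft²
P = 2y√(1+z²) = 2×4.27×√(1+2.6²) = 23.79 ft
R = A/P = 47.41/23.79 = 1.993 ft
Q = (1.486/n)·A·R^(2/3)·S^(1/2) = (1.486/0.043) × 47.41 × 1.993^(2/3) × 0.0090^(1/2) = 246.1 ft³/s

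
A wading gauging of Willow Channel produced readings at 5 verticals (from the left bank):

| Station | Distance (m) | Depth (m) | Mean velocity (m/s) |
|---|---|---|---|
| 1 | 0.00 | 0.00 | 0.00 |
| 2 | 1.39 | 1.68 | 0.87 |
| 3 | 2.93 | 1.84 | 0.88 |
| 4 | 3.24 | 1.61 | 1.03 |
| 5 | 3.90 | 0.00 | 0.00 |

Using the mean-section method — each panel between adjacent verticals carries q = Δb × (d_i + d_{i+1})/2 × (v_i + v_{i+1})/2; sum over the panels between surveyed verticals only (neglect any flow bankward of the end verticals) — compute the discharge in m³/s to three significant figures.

Panel 1-2: Δb = 1.39 m, d̄ = (0.00+1.68)/2 = 0.84, v̄ = (0.00+0.87)/2 = 0.435 → q = 1.39×0.84×0.435 = 0.5079 m³/s
Panel 2-3: Δb = 1.54 m, d̄ = (1.68+1.84)/2 = 1.76, v̄ = (0.87+0.88)/2 = 0.875 → q = 1.54×1.76×0.875 = 2.372 m³/s
Panel 3-4: Δb = 0.31 m, d̄ = (1.84+1.61)/2 = 1.725, v̄ = (0.88+1.03)/2 = 0.955 → q = 0.31×1.725×0.955 = 0.5107 m³/s
Panel 4-5: Δb = 0.66 m, d̄ = (1.61+0.00)/2 = 0.805, v̄ = (1.03+0.00)/2 = 0.515 → q = 0.66×0.805×0.515 = 0.2736 m³/s
Q = Σ q = 3.664 m³/s

3.66 m³/s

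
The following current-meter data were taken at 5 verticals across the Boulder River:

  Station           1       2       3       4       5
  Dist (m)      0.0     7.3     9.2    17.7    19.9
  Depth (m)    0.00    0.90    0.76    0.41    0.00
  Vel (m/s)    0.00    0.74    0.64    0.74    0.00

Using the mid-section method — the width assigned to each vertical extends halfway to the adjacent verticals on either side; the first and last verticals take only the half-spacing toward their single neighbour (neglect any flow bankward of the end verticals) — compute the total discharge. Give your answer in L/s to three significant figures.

w_2 = (9.2 − 0.0)/2 = 4.6 m; q_2 = 0.74 × 0.90 × 4.6 = 3.064 m³/s
w_3 = (17.7 − 7.3)/2 = 5.2 m; q_3 = 0.64 × 0.76 × 5.2 = 2.529 m³/s
w_4 = (19.9 − 9.2)/2 = 5.35 m; q_4 = 0.74 × 0.41 × 5.35 = 1.623 m³/s
Stations 1, 5 contribute zero (depth or velocity is 0).
Q = Σ qᵢ = 7.216 m³/s
= 7.216 × 1000 = 7216 L/s

7220 L/s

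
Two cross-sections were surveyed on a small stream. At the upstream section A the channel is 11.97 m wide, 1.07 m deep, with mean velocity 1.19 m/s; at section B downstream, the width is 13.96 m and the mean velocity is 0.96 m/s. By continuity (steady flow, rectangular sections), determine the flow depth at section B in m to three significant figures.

Q = A₁V₁ = (11.97×1.07) × 1.19 = 15.24 m³/s
d₂ = Q/(b₂ V₂) = 15.24/(13.96×0.96) = 1.137 m

1.14 m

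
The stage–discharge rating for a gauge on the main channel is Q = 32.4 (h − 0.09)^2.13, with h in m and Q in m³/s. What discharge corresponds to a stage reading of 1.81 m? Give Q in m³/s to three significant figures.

103 m³/s

Q = 32.4 × (1.81 − 0.09)^2.13 = 32.4 × 1.72^2.13 = 102.9 m³/s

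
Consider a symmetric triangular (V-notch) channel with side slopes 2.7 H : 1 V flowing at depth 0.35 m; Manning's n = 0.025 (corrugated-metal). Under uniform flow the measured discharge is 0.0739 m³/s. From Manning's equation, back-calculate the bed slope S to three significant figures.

A = z·y² = 2.7×0.35² = 0.3308 m²
P = 2y√(1+z²) = 2×0.35×√(1+2.7²) = 2.015 m
R = A/P = 0.3308/2.015 = 0.1641 m
S = (Q·n / (1·A·R^(2/3)))² = (0.0739×0.025 / (1×0.3308×0.2997))² = 0.0003473

0.000347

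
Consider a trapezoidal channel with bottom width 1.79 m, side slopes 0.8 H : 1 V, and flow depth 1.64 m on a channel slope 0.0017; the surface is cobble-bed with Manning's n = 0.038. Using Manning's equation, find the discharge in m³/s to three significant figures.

4.95 m³/s

A = (b + z·y)·y = (1.79 + 0.8×1.64)×1.64 = 5.087 m²
P = b + 2y√(1+z²) = 1.79 + 2×1.64×√(1+0.8²) = 5.990 m
R = A/P = 5.087/5.990 = 0.8492 m
Q = (1/n)·A·R^(2/3)·S^(1/2) = (1/0.038) × 5.087 × 0.8492^(2/3) × 0.0017^(1/2) = 4.950 m³/s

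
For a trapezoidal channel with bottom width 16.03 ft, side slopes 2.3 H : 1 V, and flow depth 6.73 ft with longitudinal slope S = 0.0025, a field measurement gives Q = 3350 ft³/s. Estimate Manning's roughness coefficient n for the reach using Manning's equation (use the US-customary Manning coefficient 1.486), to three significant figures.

A = (b + z·y)·y = (16.03 + 2.3×6.73)×6.73 = 212.1 ft²
P = b + 2y√(1+z²) = 16.03 + 2×6.73×√(1+2.3²) = 49.79 ft
R = A/P = 212.1/49.79 = 4.259 ft
n = (1.486/Q)·A·R^(2/3)·S^(1/2) = (1.486/3350) × 212.1 × 2.628 × 0.05000 = 0.01236

0.0124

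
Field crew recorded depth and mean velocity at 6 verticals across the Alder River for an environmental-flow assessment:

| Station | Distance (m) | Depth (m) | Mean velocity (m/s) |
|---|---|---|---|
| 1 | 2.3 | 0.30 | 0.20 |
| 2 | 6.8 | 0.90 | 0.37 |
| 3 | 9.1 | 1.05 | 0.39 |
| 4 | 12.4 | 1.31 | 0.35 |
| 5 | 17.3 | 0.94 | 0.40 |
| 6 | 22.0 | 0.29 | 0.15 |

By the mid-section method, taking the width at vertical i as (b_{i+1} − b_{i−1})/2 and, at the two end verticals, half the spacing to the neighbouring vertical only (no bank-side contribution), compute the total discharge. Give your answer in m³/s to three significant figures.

w_1 = (6.8 − 2.3)/2 = 2.25 m; q_1 = 0.20 × 0.30 × 2.25 = 0.1350 m³/s
w_2 = (9.1 − 2.3)/2 = 3.4 m; q_2 = 0.37 × 0.90 × 3.4 = 1.132 m³/s
w_3 = (12.4 − 6.8)/2 = 2.8 m; q_3 = 0.39 × 1.05 × 2.8 = 1.147 m³/s
w_4 = (17.3 − 9.1)/2 = 4.1 m; q_4 = 0.35 × 1.31 × 4.1 = 1.880 m³/s
w_5 = (22.0 − 12.4)/2 = 4.8 m; q_5 = 0.40 × 0.94 × 4.8 = 1.805 m³/s
w_6 = (22.0 − 17.3)/2 = 2.35 m; q_6 = 0.15 × 0.29 × 2.35 = 0.1022 m³/s
Q = Σ qᵢ = 6.201 m³/s

6.20 m³/s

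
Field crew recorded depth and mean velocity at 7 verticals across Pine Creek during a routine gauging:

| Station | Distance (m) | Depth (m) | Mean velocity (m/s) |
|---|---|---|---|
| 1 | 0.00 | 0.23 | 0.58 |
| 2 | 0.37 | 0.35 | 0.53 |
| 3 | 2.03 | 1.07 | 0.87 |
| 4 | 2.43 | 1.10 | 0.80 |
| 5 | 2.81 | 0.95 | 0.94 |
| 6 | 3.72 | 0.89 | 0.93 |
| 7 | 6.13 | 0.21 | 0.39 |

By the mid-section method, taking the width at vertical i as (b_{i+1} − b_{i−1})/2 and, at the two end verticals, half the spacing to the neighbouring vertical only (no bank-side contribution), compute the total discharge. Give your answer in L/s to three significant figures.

w_1 = (0.37 − 0.00)/2 = 0.185 m; q_1 = 0.58 × 0.23 × 0.185 = 0.02468 m³/s
w_2 = (2.03 − 0.00)/2 = 1.015 m; q_2 = 0.53 × 0.35 × 1.015 = 0.1883 m³/s
w_3 = (2.43 − 0.37)/2 = 1.03 m; q_3 = 0.87 × 1.07 × 1.03 = 0.9588 m³/s
w_4 = (2.81 − 2.03)/2 = 0.39 m; q_4 = 0.80 × 1.10 × 0.39 = 0.3432 m³/s
w_5 = (3.72 − 2.43)/2 = 0.645 m; q_5 = 0.94 × 0.95 × 0.645 = 0.5760 m³/s
w_6 = (6.13 − 2.81)/2 = 1.66 m; q_6 = 0.93 × 0.89 × 1.66 = 1.374 m³/s
w_7 = (6.13 − 3.72)/2 = 1.205 m; q_7 = 0.39 × 0.21 × 1.205 = 0.09869 m³/s
Q = Σ qᵢ = 3.564 m³/s
= 3.564 × 1000 = 3564 L/s

3560 L/s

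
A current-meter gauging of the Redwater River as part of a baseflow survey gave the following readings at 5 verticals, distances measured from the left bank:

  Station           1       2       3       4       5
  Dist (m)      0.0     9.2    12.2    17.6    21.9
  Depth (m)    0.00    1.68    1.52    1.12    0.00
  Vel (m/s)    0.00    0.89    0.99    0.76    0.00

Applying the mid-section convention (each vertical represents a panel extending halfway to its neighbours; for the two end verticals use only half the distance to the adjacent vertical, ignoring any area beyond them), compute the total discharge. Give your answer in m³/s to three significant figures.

w_2 = (12.2 − 0.0)/2 = 6.1 m; q_2 = 0.89 × 1.68 × 6.1 = 9.121 m³/s
w_3 = (17.6 − 9.2)/2 = 4.2 m; q_3 = 0.99 × 1.52 × 4.2 = 6.320 m³/s
w_4 = (21.9 − 12.2)/2 = 4.85 m; q_4 = 0.76 × 1.12 × 4.85 = 4.128 m³/s
Stations 1, 5 contribute zero (depth or velocity is 0).
Q = Σ qᵢ = 19.57 m³/s

19.6 m³/s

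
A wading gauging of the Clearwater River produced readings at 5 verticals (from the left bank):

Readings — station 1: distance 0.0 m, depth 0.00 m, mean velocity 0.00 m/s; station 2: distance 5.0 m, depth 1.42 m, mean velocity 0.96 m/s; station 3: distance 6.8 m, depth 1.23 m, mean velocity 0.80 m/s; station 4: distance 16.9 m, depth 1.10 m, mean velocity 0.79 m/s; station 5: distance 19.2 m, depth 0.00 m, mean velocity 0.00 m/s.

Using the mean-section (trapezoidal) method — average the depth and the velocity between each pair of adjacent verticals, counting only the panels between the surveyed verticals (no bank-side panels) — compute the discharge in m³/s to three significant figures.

13.7 m³/s

Panel 1-2: Δb = 5 m, d̄ = (0.00+1.42)/2 = 0.71, v̄ = (0.00+0.96)/2 = 0.48 → q = 5×0.71×0.48 = 1.704 m³/s
Panel 2-3: Δb = 1.8 m, d̄ = (1.42+1.23)/2 = 1.325, v̄ = (0.96+0.80)/2 = 0.88 → q = 1.8×1.325×0.88 = 2.099 m³/s
Panel 3-4: Δb = 10.1 m, d̄ = (1.23+1.10)/2 = 1.165, v̄ = (0.80+0.79)/2 = 0.795 → q = 10.1×1.165×0.795 = 9.354 m³/s
Panel 4-5: Δb = 2.3 m, d̄ = (1.10+0.00)/2 = 0.55, v̄ = (0.79+0.00)/2 = 0.395 → q = 2.3×0.55×0.395 = 0.4997 m³/s
Q = Σ q = 13.66 m³/s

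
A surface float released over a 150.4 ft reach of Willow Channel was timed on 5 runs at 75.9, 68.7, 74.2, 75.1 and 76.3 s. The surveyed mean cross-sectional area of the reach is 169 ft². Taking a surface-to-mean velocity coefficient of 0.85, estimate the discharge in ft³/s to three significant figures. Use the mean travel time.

t̄ = (75.9 + 68.7 + 74.2 + 75.1 + 76.3) / 5 = 74.04 s
v_surface = L / t̄ = 150.4 / 74.04 = 2.031 ft/s
v_mean = 0.85 × 2.031 = 1.727 ft/s
Q = A × v_mean = 169 × 1.727 = 291.8 ft³/s

292 ft³/s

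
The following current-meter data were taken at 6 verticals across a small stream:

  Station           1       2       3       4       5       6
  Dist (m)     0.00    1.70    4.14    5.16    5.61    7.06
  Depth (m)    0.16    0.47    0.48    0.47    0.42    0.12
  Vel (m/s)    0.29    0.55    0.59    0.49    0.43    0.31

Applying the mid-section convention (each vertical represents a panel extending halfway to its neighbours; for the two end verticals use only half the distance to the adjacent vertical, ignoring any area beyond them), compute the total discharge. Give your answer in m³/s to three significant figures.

1.43 m³/s

w_1 = (1.70 − 0.00)/2 = 0.85 m; q_1 = 0.29 × 0.16 × 0.85 = 0.03944 m³/s
w_2 = (4.14 − 0.00)/2 = 2.07 m; q_2 = 0.55 × 0.47 × 2.07 = 0.5351 m³/s
w_3 = (5.16 − 1.70)/2 = 1.73 m; q_3 = 0.59 × 0.48 × 1.73 = 0.4899 m³/s
w_4 = (5.61 − 4.14)/2 = 0.735 m; q_4 = 0.49 × 0.47 × 0.735 = 0.1693 m³/s
w_5 = (7.06 − 5.16)/2 = 0.95 m; q_5 = 0.43 × 0.42 × 0.95 = 0.1716 m³/s
w_6 = (7.06 − 5.61)/2 = 0.725 m; q_6 = 0.31 × 0.12 × 0.725 = 0.02697 m³/s
Q = Σ qᵢ = 1.432 m³/s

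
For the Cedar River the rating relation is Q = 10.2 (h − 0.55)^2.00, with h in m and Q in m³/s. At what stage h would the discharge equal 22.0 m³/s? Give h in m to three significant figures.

2.02 m

h − h₀ = (Q/C)^(1/b) = (22.0/10.2)^(1/2.00) = 1.469 m
h = 0.55 + 1.469 = 2.019 m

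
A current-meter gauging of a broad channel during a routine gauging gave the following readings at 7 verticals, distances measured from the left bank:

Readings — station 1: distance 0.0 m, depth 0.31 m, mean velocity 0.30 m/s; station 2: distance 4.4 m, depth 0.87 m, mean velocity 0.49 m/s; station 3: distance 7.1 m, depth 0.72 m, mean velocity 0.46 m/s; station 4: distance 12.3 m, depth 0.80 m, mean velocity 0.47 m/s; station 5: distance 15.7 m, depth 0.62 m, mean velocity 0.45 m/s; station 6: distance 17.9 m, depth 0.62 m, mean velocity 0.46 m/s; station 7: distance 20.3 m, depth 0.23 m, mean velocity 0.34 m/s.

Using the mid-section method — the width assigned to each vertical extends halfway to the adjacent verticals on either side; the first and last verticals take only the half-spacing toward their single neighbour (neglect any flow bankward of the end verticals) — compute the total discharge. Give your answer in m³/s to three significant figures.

w_1 = (4.4 − 0.0)/2 = 2.2 m; q_1 = 0.30 × 0.31 × 2.2 = 0.2046 m³/s
w_2 = (7.1 − 0.0)/2 = 3.55 m; q_2 = 0.49 × 0.87 × 3.55 = 1.513 m³/s
w_3 = (12.3 − 4.4)/2 = 3.95 m; q_3 = 0.46 × 0.72 × 3.95 = 1.308 m³/s
w_4 = (15.7 − 7.1)/2 = 4.3 m; q_4 = 0.47 × 0.80 × 4.3 = 1.617 m³/s
w_5 = (17.9 − 12.3)/2 = 2.8 m; q_5 = 0.45 × 0.62 × 2.8 = 0.7812 m³/s
w_6 = (20.3 − 15.7)/2 = 2.3 m; q_6 = 0.46 × 0.62 × 2.3 = 0.6560 m³/s
w_7 = (20.3 − 17.9)/2 = 1.2 m; q_7 = 0.34 × 0.23 × 1.2 = 0.09384 m³/s
Q = Σ qᵢ = 6.174 m³/s

6.17 m³/s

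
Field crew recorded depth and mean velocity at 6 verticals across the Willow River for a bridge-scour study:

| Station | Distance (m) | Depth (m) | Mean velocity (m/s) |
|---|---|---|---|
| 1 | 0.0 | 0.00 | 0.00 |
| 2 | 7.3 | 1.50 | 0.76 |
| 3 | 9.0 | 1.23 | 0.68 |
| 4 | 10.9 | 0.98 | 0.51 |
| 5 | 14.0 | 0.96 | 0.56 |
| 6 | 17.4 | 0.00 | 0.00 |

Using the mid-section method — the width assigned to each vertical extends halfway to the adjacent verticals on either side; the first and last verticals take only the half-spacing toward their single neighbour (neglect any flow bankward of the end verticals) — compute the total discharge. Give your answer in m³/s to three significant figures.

9.63 m³/s

w_2 = (9.0 − 0.0)/2 = 4.5 m; q_2 = 0.76 × 1.50 × 4.5 = 5.130 m³/s
w_3 = (10.9 − 7.3)/2 = 1.8 m; q_3 = 0.68 × 1.23 × 1.8 = 1.506 m³/s
w_4 = (14.0 − 9.0)/2 = 2.5 m; q_4 = 0.51 × 0.98 × 2.5 = 1.250 m³/s
w_5 = (17.4 − 10.9)/2 = 3.25 m; q_5 = 0.56 × 0.96 × 3.25 = 1.747 m³/s
Stations 1, 6 contribute zero (depth or velocity is 0).
Q = Σ qᵢ = 9.632 m³/s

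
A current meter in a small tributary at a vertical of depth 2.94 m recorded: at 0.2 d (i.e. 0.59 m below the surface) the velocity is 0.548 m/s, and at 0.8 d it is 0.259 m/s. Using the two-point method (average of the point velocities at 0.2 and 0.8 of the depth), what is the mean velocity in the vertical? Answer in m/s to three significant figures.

0.404 m/s

v̄ = (0.548 + 0.259) / 2 = 0.4035 m/s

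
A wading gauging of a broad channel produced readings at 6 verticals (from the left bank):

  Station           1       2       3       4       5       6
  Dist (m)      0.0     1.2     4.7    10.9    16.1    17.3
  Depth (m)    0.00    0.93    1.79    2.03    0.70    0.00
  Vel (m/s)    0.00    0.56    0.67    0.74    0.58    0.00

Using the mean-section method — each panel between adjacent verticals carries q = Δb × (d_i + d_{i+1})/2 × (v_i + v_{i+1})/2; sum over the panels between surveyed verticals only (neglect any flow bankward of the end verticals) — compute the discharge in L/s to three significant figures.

16200 L/s

Panel 1-2: Δb = 1.2 m, d̄ = (0.00+0.93)/2 = 0.465, v̄ = (0.00+0.56)/2 = 0.28 → q = 1.2×0.465×0.28 = 0.1562 m³/s
Panel 2-3: Δb = 3.5 m, d̄ = (0.93+1.79)/2 = 1.36, v̄ = (0.56+0.67)/2 = 0.615 → q = 3.5×1.36×0.615 = 2.927 m³/s
Panel 3-4: Δb = 6.2 m, d̄ = (1.79+2.03)/2 = 1.91, v̄ = (0.67+0.74)/2 = 0.705 → q = 6.2×1.91×0.705 = 8.349 m³/s
Panel 4-5: Δb = 5.2 m, d̄ = (2.03+0.70)/2 = 1.365, v̄ = (0.74+0.58)/2 = 0.66 → q = 5.2×1.365×0.66 = 4.685 m³/s
Panel 5-6: Δb = 1.2 m, d̄ = (0.70+0.00)/2 = 0.35, v̄ = (0.58+0.00)/2 = 0.29 → q = 1.2×0.35×0.29 = 0.1218 m³/s
Q = Σ q = 16.24 m³/s
= 16.24 × 1000 = 16240 L/s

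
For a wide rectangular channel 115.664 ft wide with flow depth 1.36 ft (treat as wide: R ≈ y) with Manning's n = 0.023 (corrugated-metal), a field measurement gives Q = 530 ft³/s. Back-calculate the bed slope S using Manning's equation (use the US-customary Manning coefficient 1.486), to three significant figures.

A = b·y = 115.664 × 1.36 = 157.3 ft²
Wide channel: R ≈ y = 1.36 ft
S = (Q·n / (1.486·A·R^(2/3)))² = (530×0.023 / (1.486×157.3×1.228))² = 0.001805

0.00180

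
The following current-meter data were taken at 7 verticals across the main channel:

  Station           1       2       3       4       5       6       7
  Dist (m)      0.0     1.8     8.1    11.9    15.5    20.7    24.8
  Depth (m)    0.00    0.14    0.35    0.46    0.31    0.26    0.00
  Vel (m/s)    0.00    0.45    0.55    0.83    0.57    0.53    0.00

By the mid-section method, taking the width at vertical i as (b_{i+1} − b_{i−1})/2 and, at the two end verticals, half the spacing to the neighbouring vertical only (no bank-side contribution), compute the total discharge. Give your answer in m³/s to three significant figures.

4.06 m³/s

w_2 = (8.1 − 0.0)/2 = 4.05 m; q_2 = 0.45 × 0.14 × 4.05 = 0.2552 m³/s
w_3 = (11.9 − 1.8)/2 = 5.05 m; q_3 = 0.55 × 0.35 × 5.05 = 0.9721 m³/s
w_4 = (15.5 − 8.1)/2 = 3.7 m; q_4 = 0.83 × 0.46 × 3.7 = 1.413 m³/s
w_5 = (20.7 − 11.9)/2 = 4.4 m; q_5 = 0.57 × 0.31 × 4.4 = 0.7775 m³/s
w_6 = (24.8 − 15.5)/2 = 4.65 m; q_6 = 0.53 × 0.26 × 4.65 = 0.6408 m³/s
Stations 1, 7 contribute zero (depth or velocity is 0).
Q = Σ qᵢ = 4.058 m³/s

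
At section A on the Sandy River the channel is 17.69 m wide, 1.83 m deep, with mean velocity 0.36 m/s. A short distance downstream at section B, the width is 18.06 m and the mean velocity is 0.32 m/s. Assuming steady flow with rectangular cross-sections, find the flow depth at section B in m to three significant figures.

Q = A₁V₁ = (17.69×1.83) × 0.36 = 11.65 m³/s
d₂ = Q/(b₂ V₂) = 11.65/(18.06×0.32) = 2.017 m

2.02 m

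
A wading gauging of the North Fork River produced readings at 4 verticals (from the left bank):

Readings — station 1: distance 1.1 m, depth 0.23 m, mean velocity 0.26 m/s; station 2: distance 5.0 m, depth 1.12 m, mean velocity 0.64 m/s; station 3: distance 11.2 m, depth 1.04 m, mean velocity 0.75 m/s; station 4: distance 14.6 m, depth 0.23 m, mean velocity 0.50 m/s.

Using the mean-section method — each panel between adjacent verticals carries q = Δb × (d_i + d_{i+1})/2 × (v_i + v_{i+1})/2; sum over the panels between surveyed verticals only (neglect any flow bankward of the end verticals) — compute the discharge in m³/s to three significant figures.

7.19 m³/s

Panel 1-2: Δb = 3.9 m, d̄ = (0.23+1.12)/2 = 0.675, v̄ = (0.26+0.64)/2 = 0.45 → q = 3.9×0.675×0.45 = 1.185 m³/s
Panel 2-3: Δb = 6.2 m, d̄ = (1.12+1.04)/2 = 1.08, v̄ = (0.64+0.75)/2 = 0.695 → q = 6.2×1.08×0.695 = 4.654 m³/s
Panel 3-4: Δb = 3.4 m, d̄ = (1.04+0.23)/2 = 0.635, v̄ = (0.75+0.50)/2 = 0.625 → q = 3.4×0.635×0.625 = 1.349 m³/s
Q = Σ q = 7.188 m³/s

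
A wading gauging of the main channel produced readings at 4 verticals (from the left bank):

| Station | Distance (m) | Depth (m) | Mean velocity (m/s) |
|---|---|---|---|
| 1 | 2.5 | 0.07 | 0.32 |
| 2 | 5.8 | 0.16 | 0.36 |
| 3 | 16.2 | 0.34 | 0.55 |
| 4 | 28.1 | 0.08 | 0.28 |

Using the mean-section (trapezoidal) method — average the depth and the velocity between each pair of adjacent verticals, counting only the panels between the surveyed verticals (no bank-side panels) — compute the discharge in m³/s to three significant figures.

Panel 1-2: Δb = 3.3 m, d̄ = (0.07+0.16)/2 = 0.115, v̄ = (0.32+0.36)/2 = 0.34 → q = 3.3×0.115×0.34 = 0.1290 m³/s
Panel 2-3: Δb = 10.4 m, d̄ = (0.16+0.34)/2 = 0.25, v̄ = (0.36+0.55)/2 = 0.455 → q = 10.4×0.25×0.455 = 1.183 m³/s
Panel 3-4: Δb = 11.9 m, d̄ = (0.34+0.08)/2 = 0.21, v̄ = (0.55+0.28)/2 = 0.415 → q = 11.9×0.21×0.415 = 1.037 m³/s
Q = Σ q = 2.349 m³/s

2.35 m³/s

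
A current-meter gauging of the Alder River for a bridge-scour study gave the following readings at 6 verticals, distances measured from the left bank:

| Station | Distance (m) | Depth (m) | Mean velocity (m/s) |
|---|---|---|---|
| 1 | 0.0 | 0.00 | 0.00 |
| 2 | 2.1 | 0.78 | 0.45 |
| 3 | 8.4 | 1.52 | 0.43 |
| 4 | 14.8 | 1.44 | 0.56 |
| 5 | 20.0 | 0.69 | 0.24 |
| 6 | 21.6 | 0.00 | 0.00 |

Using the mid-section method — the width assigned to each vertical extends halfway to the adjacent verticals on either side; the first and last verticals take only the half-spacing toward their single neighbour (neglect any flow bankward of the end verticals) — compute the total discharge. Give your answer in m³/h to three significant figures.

39100 m³/h

w_2 = (8.4 − 0.0)/2 = 4.2 m; q_2 = 0.45 × 0.78 × 4.2 = 1.474 m³/s
w_3 = (14.8 − 2.1)/2 = 6.35 m; q_3 = 0.43 × 1.52 × 6.35 = 4.150 m³/s
w_4 = (20.0 − 8.4)/2 = 5.8 m; q_4 = 0.56 × 1.44 × 5.8 = 4.677 m³/s
w_5 = (21.6 − 14.8)/2 = 3.4 m; q_5 = 0.24 × 0.69 × 3.4 = 0.5630 m³/s
Stations 1, 6 contribute zero (depth or velocity is 0).
Q = Σ qᵢ = 10.86 m³/s
= 10.86 × 3600 = 39110 m³/h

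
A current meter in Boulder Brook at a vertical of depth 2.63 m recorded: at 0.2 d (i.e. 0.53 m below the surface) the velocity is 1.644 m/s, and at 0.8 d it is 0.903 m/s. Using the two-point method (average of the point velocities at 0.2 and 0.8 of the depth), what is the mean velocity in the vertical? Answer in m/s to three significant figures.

1.27 m/s

v̄ = (1.644 + 0.903) / 2 = 1.274 m/s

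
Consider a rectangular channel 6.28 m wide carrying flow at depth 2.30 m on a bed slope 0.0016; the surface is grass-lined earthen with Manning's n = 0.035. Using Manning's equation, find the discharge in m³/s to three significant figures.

19.9 m³/s

A = b·y = 6.28 × 2.30 = 14.44 m²
P = b + 2y = 6.28 + 2×2.30 = 10.88 m
R = A/P = 14.44/10.88 = 1.328 m
Q = (1/n)·A·R^(2/3)·S^(1/2) = (1/0.035) × 14.44 × 1.328^(2/3) × 0.0016^(1/2) = 19.94 m³/s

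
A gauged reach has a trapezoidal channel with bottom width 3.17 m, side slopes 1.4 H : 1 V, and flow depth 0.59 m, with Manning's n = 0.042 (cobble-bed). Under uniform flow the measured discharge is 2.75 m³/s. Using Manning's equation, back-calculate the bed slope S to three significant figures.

A = (b + z·y)·y = (3.17 + 1.4×0.59)×0.59 = 2.358 m²
P = b + 2y√(1+z²) = 3.17 + 2×0.59×√(1+1.4²) = 5.200 m
R = A/P = 2.358/5.200 = 0.4534 m
S = (Q·n / (1·A·R^(2/3)))² = (2.75×0.042 / (1×2.358×0.5902))² = 0.006891

0.00689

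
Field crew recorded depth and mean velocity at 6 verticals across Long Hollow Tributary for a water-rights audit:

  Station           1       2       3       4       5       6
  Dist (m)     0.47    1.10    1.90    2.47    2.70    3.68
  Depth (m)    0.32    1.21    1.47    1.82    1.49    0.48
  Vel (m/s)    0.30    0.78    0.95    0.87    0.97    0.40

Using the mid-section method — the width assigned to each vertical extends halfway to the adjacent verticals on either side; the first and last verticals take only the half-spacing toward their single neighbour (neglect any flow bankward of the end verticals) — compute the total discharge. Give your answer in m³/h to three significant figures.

w_1 = (1.10 − 0.47)/2 = 0.315 m; q_1 = 0.30 × 0.32 × 0.315 = 0.03024 m³/s
w_2 = (1.90 − 0.47)/2 = 0.715 m; q_2 = 0.78 × 1.21 × 0.715 = 0.6748 m³/s
w_3 = (2.47 − 1.10)/2 = 0.685 m; q_3 = 0.95 × 1.47 × 0.685 = 0.9566 m³/s
w_4 = (2.70 − 1.90)/2 = 0.4 m; q_4 = 0.87 × 1.82 × 0.4 = 0.6334 m³/s
w_5 = (3.68 − 2.47)/2 = 0.605 m; q_5 = 0.97 × 1.49 × 0.605 = 0.8744 m³/s
w_6 = (3.68 − 2.70)/2 = 0.49 m; q_6 = 0.40 × 0.48 × 0.49 = 0.09408 m³/s
Q = Σ qᵢ = 3.264 m³/s
= 3.264 × 3600 = 11750 m³/h

11700 m³/h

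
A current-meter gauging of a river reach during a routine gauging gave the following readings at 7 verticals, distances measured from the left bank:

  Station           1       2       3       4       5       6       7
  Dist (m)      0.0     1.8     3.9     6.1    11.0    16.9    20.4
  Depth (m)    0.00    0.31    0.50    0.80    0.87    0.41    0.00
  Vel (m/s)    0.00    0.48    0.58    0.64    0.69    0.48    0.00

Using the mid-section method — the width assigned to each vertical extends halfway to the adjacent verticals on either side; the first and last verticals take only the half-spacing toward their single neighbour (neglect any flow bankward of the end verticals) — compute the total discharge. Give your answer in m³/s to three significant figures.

w_2 = (3.9 − 0.0)/2 = 1.95 m; q_2 = 0.48 × 0.31 × 1.95 = 0.2902 m³/s
w_3 = (6.1 − 1.8)/2 = 2.15 m; q_3 = 0.58 × 0.50 × 2.15 = 0.6235 m³/s
w_4 = (11.0 − 3.9)/2 = 3.55 m; q_4 = 0.64 × 0.80 × 3.55 = 1.818 m³/s
w_5 = (16.9 − 6.1)/2 = 5.4 m; q_5 = 0.69 × 0.87 × 5.4 = 3.242 m³/s
w_6 = (20.4 − 11.0)/2 = 4.7 m; q_6 = 0.48 × 0.41 × 4.7 = 0.9250 m³/s
Stations 1, 7 contribute zero (depth or velocity is 0).
Q = Σ qᵢ = 6.898 m³/s

6.90 m³/s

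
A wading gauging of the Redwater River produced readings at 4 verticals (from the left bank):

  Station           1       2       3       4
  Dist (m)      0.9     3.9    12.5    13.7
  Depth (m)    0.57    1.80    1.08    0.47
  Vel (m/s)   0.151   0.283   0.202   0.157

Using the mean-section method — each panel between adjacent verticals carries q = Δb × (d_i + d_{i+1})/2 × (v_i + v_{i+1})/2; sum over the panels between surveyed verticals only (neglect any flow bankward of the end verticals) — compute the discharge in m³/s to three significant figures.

3.94 m³/s

Panel 1-2: Δb = 3 m, d̄ = (0.57+1.80)/2 = 1.185, v̄ = (0.151+0.283)/2 = 0.217 → q = 3×1.185×0.217 = 0.7714 m³/s
Panel 2-3: Δb = 8.6 m, d̄ = (1.80+1.08)/2 = 1.44, v̄ = (0.283+0.202)/2 = 0.2425 → q = 8.6×1.44×0.2425 = 3.003 m³/s
Panel 3-4: Δb = 1.2 m, d̄ = (1.08+0.47)/2 = 0.775, v̄ = (0.202+0.157)/2 = 0.1795 → q = 1.2×0.775×0.1795 = 0.1669 m³/s
Q = Σ q = 3.941 m³/s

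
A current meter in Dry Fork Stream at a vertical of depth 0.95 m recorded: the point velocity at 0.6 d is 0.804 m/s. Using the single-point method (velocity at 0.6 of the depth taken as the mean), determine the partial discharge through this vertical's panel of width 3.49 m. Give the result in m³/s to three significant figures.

2.67 m³/s

v̄ = v₀.₆ = 0.804 m/s
q = v̄ × d × w = 0.8040 × 0.95 × 3.49 = 2.666 m³/s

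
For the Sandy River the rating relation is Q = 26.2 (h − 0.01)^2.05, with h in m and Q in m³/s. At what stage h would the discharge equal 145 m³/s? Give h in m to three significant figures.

2.31 m

h − h₀ = (Q/C)^(1/b) = (145/26.2)^(1/2.05) = 2.304 m
h = 0.01 + 2.304 = 2.314 m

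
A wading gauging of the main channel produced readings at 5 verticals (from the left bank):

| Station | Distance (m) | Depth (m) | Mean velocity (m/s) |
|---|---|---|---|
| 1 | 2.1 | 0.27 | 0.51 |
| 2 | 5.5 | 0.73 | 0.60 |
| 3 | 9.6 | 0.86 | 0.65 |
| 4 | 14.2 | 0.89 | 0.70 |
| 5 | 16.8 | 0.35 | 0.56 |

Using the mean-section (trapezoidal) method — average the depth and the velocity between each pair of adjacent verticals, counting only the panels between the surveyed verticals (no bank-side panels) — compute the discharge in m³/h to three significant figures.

Panel 1-2: Δb = 3.4 m, d̄ = (0.27+0.73)/2 = 0.5, v̄ = (0.51+0.60)/2 = 0.555 → q = 3.4×0.5×0.555 = 0.9435 m³/s
Panel 2-3: Δb = 4.1 m, d̄ = (0.73+0.86)/2 = 0.795, v̄ = (0.60+0.65)/2 = 0.625 → q = 4.1×0.795×0.625 = 2.037 m³/s
Panel 3-4: Δb = 4.6 m, d̄ = (0.86+0.89)/2 = 0.875, v̄ = (0.65+0.70)/2 = 0.675 → q = 4.6×0.875×0.675 = 2.717 m³/s
Panel 4-5: Δb = 2.6 m, d̄ = (0.89+0.35)/2 = 0.62, v̄ = (0.70+0.56)/2 = 0.63 → q = 2.6×0.62×0.63 = 1.016 m³/s
Q = Σ q = 6.713 m³/s
= 6.713 × 3600 = 24170 m³/h

24200 m³/h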